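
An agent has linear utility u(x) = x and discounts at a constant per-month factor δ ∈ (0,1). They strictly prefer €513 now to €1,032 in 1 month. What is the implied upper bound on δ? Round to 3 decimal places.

Comparing present values: 513 > δ·1032.
Dividing through by 1032 gives δ < 0.49709.

δ < 0.497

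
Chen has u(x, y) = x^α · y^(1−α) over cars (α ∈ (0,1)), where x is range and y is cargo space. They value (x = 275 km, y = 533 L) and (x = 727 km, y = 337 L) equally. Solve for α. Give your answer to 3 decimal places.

The Cobb–Douglas utilities coincide, so 275^α·533^(1−α) = 727^α·337^(1−α).
Taking logs: α·ln 275 + (1−α)·ln 533 = α·ln 727 + (1−α)·ln 337, i.e. α·-0.972155 = (1−α)·-0.458438.
So α/(1−α) = (-0.458438)/(-0.972155) = 0.471569, and α = 0.471569/1.471569 ≈ 0.320.

α ≈ 0.320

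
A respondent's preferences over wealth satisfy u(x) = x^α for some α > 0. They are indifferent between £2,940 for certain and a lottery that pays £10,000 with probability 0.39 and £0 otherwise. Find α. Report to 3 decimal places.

α ≈ 0.769

Since u(0) = 0, the lottery's EU is 0.39·10000^α.
Equating: 2940^α = 0.39·10000^α, i.e. 0.2940^α = 0.39.
α = ln(0.39) / ln(2940/10000) = -0.941609/-1.224176 ≈ 0.769.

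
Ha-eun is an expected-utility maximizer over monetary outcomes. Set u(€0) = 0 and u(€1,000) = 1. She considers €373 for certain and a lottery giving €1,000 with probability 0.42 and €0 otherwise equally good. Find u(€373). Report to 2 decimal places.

The indifference gives u(€373) = 0.42·u(€1,000) + 0.58·u(€0) = 0.42·1 + 0.58·0 = 0.42.

0.42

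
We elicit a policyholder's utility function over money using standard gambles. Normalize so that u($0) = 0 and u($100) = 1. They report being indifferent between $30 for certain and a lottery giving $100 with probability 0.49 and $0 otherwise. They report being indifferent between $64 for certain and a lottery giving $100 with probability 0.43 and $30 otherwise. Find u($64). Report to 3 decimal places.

From the first indifference, u($30) = 0.49·u($100) + 0.51·u($0) = 0.49·1 + 0.51·0 = 0.49.
Chaining: u($64) = 0.43·1.00 + 0.57·0.49 = 0.7093.

0.709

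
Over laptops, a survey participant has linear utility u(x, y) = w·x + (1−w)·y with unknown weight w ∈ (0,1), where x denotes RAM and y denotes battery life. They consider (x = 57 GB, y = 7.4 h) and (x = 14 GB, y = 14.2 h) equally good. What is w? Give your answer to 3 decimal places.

w = 0.137

u(57,7.4) = u(14,14.2) means w·57 + (1−w)·7.4 = w·14 + (1−w)·14.2.
w·(57−14) = (1−w)·(14.2−7.4), i.e. w·43 = (1−w)·6.8.
The marginal rate of substitution is 6.8/43, so w = 6.8/(43+6.8) = 0.137.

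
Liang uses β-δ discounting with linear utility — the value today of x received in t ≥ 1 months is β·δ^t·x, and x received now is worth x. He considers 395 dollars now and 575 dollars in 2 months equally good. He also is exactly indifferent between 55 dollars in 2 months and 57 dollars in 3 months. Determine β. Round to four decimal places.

From the later pair, β·δ^2·55 = β·δ^3·57; dividing through, δ = 55/57 = 0.96491.
The first indifference: 395 = β·δ^2·575, so β = 395/(δ^2·575) = 395/(0.93106·575) ≈ 0.7378.

β ≈ 0.7378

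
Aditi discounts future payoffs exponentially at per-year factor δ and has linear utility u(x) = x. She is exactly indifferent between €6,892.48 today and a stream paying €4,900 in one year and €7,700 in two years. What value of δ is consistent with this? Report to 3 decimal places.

δ ≈ 0.680

Present value of the stream is 4900·δ + 7700·δ². Indifference gives 4900δ + 7700δ² = 6892.48.
So 7700δ² + 4900δ − 6892.48 = 0.
By the quadratic formula (taking the positive root), δ = (−4900 + √236298384.00) / 15400 ≈ 0.680.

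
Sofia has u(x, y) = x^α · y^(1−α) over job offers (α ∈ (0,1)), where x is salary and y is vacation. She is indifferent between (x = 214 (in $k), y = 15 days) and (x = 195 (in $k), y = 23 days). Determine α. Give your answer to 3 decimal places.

Indifference: 214^α · 15^(1−α) = 195^α · 23^(1−α).
Taking logs: α·ln 214 + (1−α)·ln 15 = α·ln 195 + (1−α)·ln 23, i.e. α·0.092976 = (1−α)·0.427444.
So α/(1−α) = (0.427444)/(0.092976) = 4.597358, and α = 4.597358/5.597358 ≈ 0.821.

α ≈ 0.821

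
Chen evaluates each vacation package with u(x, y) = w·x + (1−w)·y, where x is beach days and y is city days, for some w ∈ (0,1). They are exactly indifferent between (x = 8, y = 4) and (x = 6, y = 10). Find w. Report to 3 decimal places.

Equating utilities: w·8 + (1−w)·4 = w·6 + (1−w)·10.
Rearranging, 2·w − 6·(1−w) = 0.
The marginal rate of substitution is 6/2, so w = 6/(2+6) = 0.750.

w = 0.750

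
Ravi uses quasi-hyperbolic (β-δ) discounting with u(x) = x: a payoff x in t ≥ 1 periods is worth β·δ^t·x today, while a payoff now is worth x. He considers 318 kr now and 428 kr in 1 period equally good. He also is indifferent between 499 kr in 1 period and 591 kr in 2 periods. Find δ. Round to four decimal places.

Both payoffs in the second observation are in the future, so β drops out: δ^1·499 = δ^2·591 ⇒ δ = 499/591 = 0.84433.

δ ≈ 0.8443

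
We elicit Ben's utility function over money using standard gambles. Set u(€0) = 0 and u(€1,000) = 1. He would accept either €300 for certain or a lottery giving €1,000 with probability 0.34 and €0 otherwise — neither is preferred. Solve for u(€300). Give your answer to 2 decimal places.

0.34

The indifference gives u(€300) = 0.34·u(€1,000) + 0.66·u(€0) = 0.34·1 + 0.66·0 = 0.34.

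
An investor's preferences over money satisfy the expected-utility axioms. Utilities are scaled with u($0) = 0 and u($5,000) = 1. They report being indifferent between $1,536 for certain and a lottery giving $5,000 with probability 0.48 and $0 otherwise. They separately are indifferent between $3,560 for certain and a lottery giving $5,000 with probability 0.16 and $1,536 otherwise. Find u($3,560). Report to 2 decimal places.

From the first indifference, u($1,536) = 0.48·u($5,000) + 0.52·u($0) = 0.48·1 + 0.52·0 = 0.48.
Then u($3,560) = 0.16·u($5,000) + 0.84·u($1,536) = 0.16·1.00 + 0.84·0.48 = 0.5632.

0.56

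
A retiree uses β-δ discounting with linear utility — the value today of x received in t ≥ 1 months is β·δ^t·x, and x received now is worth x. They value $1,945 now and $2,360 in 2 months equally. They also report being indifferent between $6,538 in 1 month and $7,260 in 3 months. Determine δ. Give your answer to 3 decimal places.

The second indifference involves only future payoffs, so β cancels: β·δ^1·6538 = β·δ^3·7260, giving δ^2 = 6538/7260 = 0.90055, so δ = 0.94897.

δ ≈ 0.949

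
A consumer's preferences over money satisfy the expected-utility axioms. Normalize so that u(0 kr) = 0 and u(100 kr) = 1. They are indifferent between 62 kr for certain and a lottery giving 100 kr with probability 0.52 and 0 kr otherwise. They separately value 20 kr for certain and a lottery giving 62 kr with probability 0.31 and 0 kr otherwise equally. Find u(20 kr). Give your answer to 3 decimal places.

From the first indifference, u(62 kr) = 0.52·u(100 kr) + 0.48·u(0 kr) = 0.52·1 + 0.48·0 = 0.52.
Chaining: u(20 kr) = 0.31·0.52 + 0.69·0.00 = 0.1612.

0.161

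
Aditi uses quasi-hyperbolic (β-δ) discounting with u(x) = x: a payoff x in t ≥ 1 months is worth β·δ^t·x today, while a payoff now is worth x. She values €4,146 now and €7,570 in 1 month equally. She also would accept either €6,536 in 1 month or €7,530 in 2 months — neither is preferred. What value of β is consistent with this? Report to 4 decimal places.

β ≈ 0.6310

Both payoffs in the second observation are in the future, so β drops out: δ^1·6536 = δ^2·7530 ⇒ δ = 6536/7530 = 0.86799.
Now use the now-vs-future pair: 4146 = β·δ·7570 gives β = 4146/(0.86799·7570) ≈ 0.6310.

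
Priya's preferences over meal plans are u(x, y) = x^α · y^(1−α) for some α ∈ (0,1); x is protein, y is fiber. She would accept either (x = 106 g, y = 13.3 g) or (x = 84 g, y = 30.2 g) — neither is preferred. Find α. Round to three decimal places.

α ≈ 0.779

Set the two utilities equal: 106^α·13.3^(1−α) = 84^α·30.2^(1−α).
Rearrange to (106/84)^α = (30.2/13.3)^(1−α) and take logs: α·0.232622 = (1−α)·0.820078.
So α/(1−α) = (0.820078)/(0.232622) = 3.525367, and α = 3.525367/4.525367 ≈ 0.779.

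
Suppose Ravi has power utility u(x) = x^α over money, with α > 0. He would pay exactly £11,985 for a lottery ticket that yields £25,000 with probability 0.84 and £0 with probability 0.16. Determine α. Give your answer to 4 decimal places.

α ≈ 0.2371

The lottery's expected utility is 0.84·u(25000) + 0.16·u(0) = 0.84·25000^α (since u(0) = 0 for α > 0).
Indifference: 11985^α = 0.84·25000^α, so (11985/25000)^α = 0.84.
Take logs: α = ln 0.84 / ln(11985/25000) ≈ 0.237145.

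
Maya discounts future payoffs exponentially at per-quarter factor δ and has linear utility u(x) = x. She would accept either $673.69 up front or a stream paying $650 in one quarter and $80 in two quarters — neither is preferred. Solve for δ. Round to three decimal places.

δ ≈ 0.930

The stream is worth 650δ + 80δ² today, so 650δ + 80δ² = 673.69.
Rearranged: 80δ² + 650δ − 673.69 = 0.
The positive root is δ = [−650 + √(650² + 4·80·673.69)] / (2·80) = (−650 + 798.800)/160 ≈ 0.930.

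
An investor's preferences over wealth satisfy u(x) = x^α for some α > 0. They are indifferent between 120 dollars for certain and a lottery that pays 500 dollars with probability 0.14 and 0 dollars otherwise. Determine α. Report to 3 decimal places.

The lottery's expected utility is 0.14·u(500) + 0.86·u(0) = 0.14·500^α (since u(0) = 0 for α > 0).
Indifference: 120^α = 0.14·500^α, so (120/500)^α = 0.14.
Take logs: α = ln 0.14 / ln(120/500) ≈ 1.37768.

α ≈ 1.378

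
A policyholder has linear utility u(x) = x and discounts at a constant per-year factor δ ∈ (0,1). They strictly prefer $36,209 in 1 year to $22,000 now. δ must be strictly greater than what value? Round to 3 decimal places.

δ > 0.608

Comparing present values: 22000 < δ·36209.
So δ > 22000/36209 = 0.60758.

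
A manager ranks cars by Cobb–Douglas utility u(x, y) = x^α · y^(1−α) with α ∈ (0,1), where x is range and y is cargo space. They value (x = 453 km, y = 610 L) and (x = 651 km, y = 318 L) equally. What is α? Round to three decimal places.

α ≈ 0.642

The Cobb–Douglas utilities coincide, so 453^α·610^(1−α) = 651^α·318^(1−α).
Taking logs: α·ln 453 + (1−α)·ln 610 = α·ln 651 + (1−α)·ln 318, i.e. α·-0.362618 = (1−α)·-0.651408.
So α/(1−α) = (-0.651408)/(-0.362618) = 1.796403, and α = 1.796403/2.796403 ≈ 0.642.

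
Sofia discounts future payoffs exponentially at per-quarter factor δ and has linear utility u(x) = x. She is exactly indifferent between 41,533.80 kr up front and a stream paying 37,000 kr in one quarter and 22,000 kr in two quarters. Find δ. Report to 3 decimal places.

δ ≈ 0.770

Equating present values: 41533.80 = 37000δ + 22000δ².
That is, 22000δ² + 37000δ − 41533.80 = 0, a quadratic in δ.
The positive root is δ = [−37000 + √(37000² + 4·22000·41533.80)] / (2·22000) = (−37000 + 70880.000)/44000 ≈ 0.770.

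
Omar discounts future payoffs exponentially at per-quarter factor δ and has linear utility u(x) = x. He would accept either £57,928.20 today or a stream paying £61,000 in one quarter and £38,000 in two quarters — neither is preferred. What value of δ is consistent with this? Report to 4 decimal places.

Present value of the stream is 61000·δ + 38000·δ². Indifference gives 61000δ + 38000δ² = 57928.20.
That is, 38000δ² + 61000δ − 57928.20 = 0, a quadratic in δ.
By the quadratic formula (taking the positive root), δ = (−61000 + √12526086400.00) / 76000 ≈ 0.6700.

δ ≈ 0.6700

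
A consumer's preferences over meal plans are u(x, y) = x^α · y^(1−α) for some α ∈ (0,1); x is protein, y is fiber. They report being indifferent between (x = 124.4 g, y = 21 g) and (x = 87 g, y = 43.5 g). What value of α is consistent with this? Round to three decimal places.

The Cobb–Douglas utilities coincide, so 124.4^α·21^(1−α) = 87^α·43.5^(1−α).
(124.4/87)^α = (43.5/21)^(1−α); take logs: α·ln(124.4/87) = (1−α)·ln(43.5/21), i.e. α·0.357594 = (1−α)·0.728239.
With A = 0.357594 and B = 0.728239: α·A = (1−α)·B, so α = B/(A+B) = 0.728239/1.085833 ≈ 0.671.

α ≈ 0.671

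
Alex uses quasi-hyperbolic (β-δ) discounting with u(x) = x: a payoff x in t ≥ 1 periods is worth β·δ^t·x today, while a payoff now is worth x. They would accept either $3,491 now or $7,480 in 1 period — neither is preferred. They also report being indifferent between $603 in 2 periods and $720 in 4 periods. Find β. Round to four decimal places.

β ≈ 0.5100

The second indifference involves only future payoffs, so β cancels: β·δ^2·603 = β·δ^4·720, giving δ^2 = 603/720 = 0.83750, so δ = 0.91515.
Substituting δ into 3491 = β·δ·7480: β = 3491/(6845.324) ≈ 0.5100.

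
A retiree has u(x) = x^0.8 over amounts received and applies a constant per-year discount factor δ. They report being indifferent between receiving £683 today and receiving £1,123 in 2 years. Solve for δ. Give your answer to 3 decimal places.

δ ≈ 0.820

The payoff in 2 years is discounted by δ^2, so u(683) = δ^2·u(1123) and δ^2 = u(683)/u(1123).
With u(x) = x^0.8: δ^2 = 683^0.8/1123^0.8 = (683/1123)^0.8 = 0.67179.
Hence δ = (0.67179)^(1/2) = 0.81963.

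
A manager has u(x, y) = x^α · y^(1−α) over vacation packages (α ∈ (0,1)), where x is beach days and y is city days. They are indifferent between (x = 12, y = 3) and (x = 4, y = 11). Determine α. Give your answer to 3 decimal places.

α ≈ 0.542

Indifference: 12^α · 3^(1−α) = 4^α · 11^(1−α).
(12/4)^α = (11/3)^(1−α); take logs: α·ln(12/4) = (1−α)·ln(11/3), i.e. α·1.098612 = (1−α)·1.299283.
Thus α·(2.397895) = 1.299283, so α = 1.299283/2.397895 ≈ 0.542.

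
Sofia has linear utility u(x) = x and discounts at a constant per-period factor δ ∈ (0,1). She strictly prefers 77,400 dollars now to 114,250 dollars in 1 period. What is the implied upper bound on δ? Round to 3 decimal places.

Comparing present values: 77400 > δ·114250.
So δ < 77400/114250 = 0.67746.

δ < 0.677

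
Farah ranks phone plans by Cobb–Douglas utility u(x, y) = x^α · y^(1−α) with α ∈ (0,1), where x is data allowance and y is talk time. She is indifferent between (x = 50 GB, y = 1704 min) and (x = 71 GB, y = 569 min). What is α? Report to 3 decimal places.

α ≈ 0.758

The Cobb–Douglas utilities coincide, so 50^α·1704^(1−α) = 71^α·569^(1−α).
(50/71)^α = (569/1704)^(1−α); take logs: α·ln(50/71) = (1−α)·ln(569/1704), i.e. α·-0.350657 = (1−α)·-1.096853.
Thus α·(-1.447510) = -1.096853, so α = -1.096853/-1.447510 ≈ 0.758.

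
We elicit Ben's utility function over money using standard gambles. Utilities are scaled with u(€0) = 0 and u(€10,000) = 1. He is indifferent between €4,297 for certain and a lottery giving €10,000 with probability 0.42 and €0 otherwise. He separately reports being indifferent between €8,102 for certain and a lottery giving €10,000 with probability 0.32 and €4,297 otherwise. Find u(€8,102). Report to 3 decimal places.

From the first indifference, u(€4,297) = 0.42·u(€10,000) + 0.58·u(€0) = 0.42·1 + 0.58·0 = 0.42.
Chaining: u(€8,102) = 0.32·1.00 + 0.68·0.42 = 0.6056.

0.606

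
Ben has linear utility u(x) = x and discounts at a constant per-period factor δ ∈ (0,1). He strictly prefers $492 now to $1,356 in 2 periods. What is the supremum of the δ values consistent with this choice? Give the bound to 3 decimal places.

δ < 0.602

Under u(x) = x this choice says 492 > δ^2·1356.
So δ^2 < 492/1356 = 0.36283; taking the square root of both positive sides preserves the inequality.
δ < (492/1356)^(1/2) ≈ 0.602.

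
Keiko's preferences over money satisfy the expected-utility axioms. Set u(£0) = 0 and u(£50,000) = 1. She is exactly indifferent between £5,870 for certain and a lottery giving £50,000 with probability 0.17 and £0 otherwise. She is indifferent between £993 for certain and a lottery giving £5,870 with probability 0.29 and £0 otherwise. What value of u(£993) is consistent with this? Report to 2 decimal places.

First, u(£5,870) = 0.17·u(£50,000) + 0.83·u(£0) = 0.17.
Then u(£993) = 0.29·u(£5,870) + 0.71·u(£0) = 0.29·0.17 + 0.71·0.00 = 0.0493.

0.05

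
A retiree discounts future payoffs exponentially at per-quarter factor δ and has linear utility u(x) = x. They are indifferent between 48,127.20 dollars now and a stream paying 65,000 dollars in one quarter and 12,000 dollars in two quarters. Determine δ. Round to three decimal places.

Equating present values: 48127.20 = 65000δ + 12000δ².
That is, 12000δ² + 65000δ − 48127.20 = 0, a quadratic in δ.
The positive root is δ = [−65000 + √(65000² + 4·12000·48127.20)] / (2·12000) = (−65000 + 80840.000)/24000 ≈ 0.660.

δ ≈ 0.660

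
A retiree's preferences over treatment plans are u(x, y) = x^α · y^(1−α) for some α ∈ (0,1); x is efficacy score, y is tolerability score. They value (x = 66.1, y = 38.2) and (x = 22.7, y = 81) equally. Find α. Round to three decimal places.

Set the two utilities equal: 66.1^α·38.2^(1−α) = 22.7^α·81^(1−α).
Taking logs: α·ln 66.1 + (1−α)·ln 38.2 = α·ln 22.7 + (1−α)·ln 81, i.e. α·1.068804 = (1−α)·0.751614.
With A = 1.068804 and B = 0.751614: α·A = (1−α)·B, so α = B/(A+B) = 0.751614/1.820418 ≈ 0.413.

α ≈ 0.413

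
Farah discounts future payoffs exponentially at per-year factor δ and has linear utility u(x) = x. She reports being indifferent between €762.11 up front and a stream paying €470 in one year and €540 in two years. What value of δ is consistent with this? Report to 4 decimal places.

Present value of the stream is 470·δ + 540·δ². Indifference gives 470δ + 540δ² = 762.11.
So 540δ² + 470δ − 762.11 = 0.
The positive root is δ = [−470 + √(470² + 4·540·762.11)] / (2·540) = (−470 + 1366.403)/1080 ≈ 0.8300.

δ ≈ 0.8300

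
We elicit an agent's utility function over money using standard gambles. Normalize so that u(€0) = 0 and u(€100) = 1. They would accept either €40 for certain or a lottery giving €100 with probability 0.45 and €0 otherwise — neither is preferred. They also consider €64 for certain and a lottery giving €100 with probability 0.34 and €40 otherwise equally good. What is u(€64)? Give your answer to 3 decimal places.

From the first indifference, u(€40) = 0.45·u(€100) + 0.55·u(€0) = 0.45·1 + 0.55·0 = 0.45.
Then u(€64) = 0.34·u(€100) + 0.66·u(€40) = 0.34·1.00 + 0.66·0.45 = 0.6370.

0.637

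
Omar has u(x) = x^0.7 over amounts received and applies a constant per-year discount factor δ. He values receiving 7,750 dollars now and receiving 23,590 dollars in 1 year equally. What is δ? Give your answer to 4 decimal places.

δ ≈ 0.4588

Indifference means u(7750) = δ · u(23590), so δ = u(7750)/u(23590).
Since u(x) = x^0.7, δ = (7750/23590)^0.7 = 0.32853^0.7 = 0.45878.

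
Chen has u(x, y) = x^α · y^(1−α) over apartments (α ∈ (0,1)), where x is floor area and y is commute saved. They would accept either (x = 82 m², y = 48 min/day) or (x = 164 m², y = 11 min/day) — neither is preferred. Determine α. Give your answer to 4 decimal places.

Indifference: 82^α · 48^(1−α) = 164^α · 11^(1−α).
Taking logs: α·ln 82 + (1−α)·ln 48 = α·ln 164 + (1−α)·ln 11, i.e. α·-0.6931472 = (1−α)·-1.4733057.
Thus α·(-2.1664529) = -1.4733057, so α = -1.4733057/-2.1664529 ≈ 0.6801.

α ≈ 0.6801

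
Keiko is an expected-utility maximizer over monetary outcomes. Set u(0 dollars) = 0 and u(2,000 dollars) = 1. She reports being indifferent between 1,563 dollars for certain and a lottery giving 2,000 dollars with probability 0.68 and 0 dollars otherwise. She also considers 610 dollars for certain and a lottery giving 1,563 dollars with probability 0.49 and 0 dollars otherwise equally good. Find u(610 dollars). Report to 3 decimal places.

The first gamble pins u(1,563 dollars): it must equal 0.68·1 + 0.32·0 = 0.68.
Chaining: u(610 dollars) = 0.49·0.68 + 0.51·0.00 = 0.3332.

0.333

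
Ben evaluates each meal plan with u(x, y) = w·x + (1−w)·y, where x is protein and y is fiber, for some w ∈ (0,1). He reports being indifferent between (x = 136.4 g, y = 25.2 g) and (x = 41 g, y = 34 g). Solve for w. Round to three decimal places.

w = 0.084

Equating utilities: w·136.4 + (1−w)·25.2 = w·41 + (1−w)·34.
w·(136.4−41) = (1−w)·(34−25.2), i.e. w·95.4 = (1−w)·8.8.
Hence w = 8.8/(95.4+8.8) = 8.8/104.2 = 0.084.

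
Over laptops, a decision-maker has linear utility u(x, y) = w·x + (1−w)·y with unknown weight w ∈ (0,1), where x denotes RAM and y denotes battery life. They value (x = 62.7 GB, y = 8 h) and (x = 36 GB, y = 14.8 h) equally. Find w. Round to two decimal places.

w = 0.20

Indifference: w·62.7 + (1−w)·8 = w·36 + (1−w)·14.8.
w·(62.7−36) = (1−w)·(14.8−8), i.e. w·26.7 = (1−w)·6.8.
So w/(1−w) = 6.8/26.7 = 0.2547, giving w = 6.8/(26.7+6.8) = 0.20.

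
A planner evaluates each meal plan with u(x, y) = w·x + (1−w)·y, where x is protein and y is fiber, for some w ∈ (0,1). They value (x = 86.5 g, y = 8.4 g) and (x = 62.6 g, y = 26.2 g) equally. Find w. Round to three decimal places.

w = 0.427

Equating utilities: w·86.5 + (1−w)·8.4 = w·62.6 + (1−w)·26.2.
w·(86.5−62.6) = (1−w)·(26.2−8.4), i.e. w·23.9 = (1−w)·17.8.
Hence w = 17.8/(23.9+17.8) = 17.8/41.7 = 0.427.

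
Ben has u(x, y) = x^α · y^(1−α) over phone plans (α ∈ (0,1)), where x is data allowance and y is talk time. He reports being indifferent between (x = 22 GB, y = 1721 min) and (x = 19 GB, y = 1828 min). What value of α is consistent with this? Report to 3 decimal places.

α ≈ 0.291

Set the two utilities equal: 22^α·1721^(1−α) = 19^α·1828^(1−α).
(22/19)^α = (1828/1721)^(1−α); take logs: α·ln(22/19) = (1−α)·ln(1828/1721), i.e. α·0.146603 = (1−α)·0.060317.
With A = 0.146603 and B = 0.060317: α·A = (1−α)·B, so α = B/(A+B) = 0.060317/0.206920 ≈ 0.291.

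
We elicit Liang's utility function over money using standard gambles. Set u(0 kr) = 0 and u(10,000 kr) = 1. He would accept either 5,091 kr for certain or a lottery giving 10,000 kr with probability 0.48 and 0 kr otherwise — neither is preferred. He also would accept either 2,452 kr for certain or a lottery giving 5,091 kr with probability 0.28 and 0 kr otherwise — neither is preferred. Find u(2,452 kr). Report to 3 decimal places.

From the first indifference, u(5,091 kr) = 0.48·u(10,000 kr) + 0.52·u(0 kr) = 0.48·1 + 0.52·0 = 0.48.
Chaining: u(2,452 kr) = 0.28·0.48 + 0.72·0.00 = 0.1344.

0.134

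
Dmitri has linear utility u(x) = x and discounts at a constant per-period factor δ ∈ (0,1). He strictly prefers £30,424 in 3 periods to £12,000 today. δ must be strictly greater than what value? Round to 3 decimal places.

δ > 0.733

Comparing present values: 12000 < δ^3·30424.
Hence δ^3 > 12000/30424 = 0.39443, and x ↦ x^(1/3) is increasing on (0,∞).
δ > (12000/30424)^(1/3) ≈ 0.733.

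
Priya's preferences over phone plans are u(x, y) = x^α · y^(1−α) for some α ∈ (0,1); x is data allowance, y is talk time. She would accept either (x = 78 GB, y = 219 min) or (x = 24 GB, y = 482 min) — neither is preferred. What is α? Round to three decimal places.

Set the two utilities equal: 78^α·219^(1−α) = 24^α·482^(1−α).
Rearrange to (78/24)^α = (482/219)^(1−α) and take logs: α·1.178655 = (1−α)·0.788872.
So α/(1−α) = (0.788872)/(1.178655) = 0.669298, and α = 0.669298/1.669298 ≈ 0.401.

α ≈ 0.401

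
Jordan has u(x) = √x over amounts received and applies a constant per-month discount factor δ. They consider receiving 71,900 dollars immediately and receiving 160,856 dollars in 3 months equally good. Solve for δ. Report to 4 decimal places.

δ ≈ 0.8744

Indifference means u(71900) = δ^3 · u(160856), so δ^3 = u(71900)/u(160856).
Since u(x) = √x, δ^3 = √(71900/160856) = 0.66857.
Taking the cube root: δ = 0.66857^(1/3) ≈ 0.8744.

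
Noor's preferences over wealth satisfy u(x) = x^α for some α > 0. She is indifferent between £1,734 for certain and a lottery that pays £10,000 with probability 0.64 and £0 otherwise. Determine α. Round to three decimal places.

α ≈ 0.255

Since u(0) = 0, the lottery's EU is 0.64·10000^α.
Indifference: 1734^α = 0.64·10000^α, so (1734/10000)^α = 0.64.
Taking logs: α·ln(1734/10000) = ln(0.64), so α = -0.446287 / -1.752154 ≈ 0.255.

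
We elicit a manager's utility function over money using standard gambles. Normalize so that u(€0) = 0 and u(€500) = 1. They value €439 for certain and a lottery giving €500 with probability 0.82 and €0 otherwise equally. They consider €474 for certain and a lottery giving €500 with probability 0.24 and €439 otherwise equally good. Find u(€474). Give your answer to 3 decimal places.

From the first indifference, u(€439) = 0.82·u(€500) + 0.18·u(€0) = 0.82·1 + 0.18·0 = 0.82.
The second indifference gives u(€474) = 0.24·u(€500) + 0.76·u(€439) = 0.24·1.00 + 0.76·0.82 = 0.8632.

0.863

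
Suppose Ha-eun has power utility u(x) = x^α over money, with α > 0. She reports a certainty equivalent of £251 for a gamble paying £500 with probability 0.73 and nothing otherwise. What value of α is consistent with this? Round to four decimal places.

α ≈ 0.4567

Since u(0) = 0, the lottery's EU is 0.73·500^α.
Equating: 251^α = 0.73·500^α, i.e. 0.5020^α = 0.73.
Taking logs: α·ln(251/500) = ln(0.73), so α = -0.3147107 / -0.6891552 ≈ 0.4567.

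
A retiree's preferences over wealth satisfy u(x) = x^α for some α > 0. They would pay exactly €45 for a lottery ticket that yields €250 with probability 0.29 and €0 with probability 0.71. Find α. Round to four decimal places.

α ≈ 0.7219

The lottery's expected utility is 0.29·u(250) + 0.71·u(0) = 0.29·250^α (since u(0) = 0 for α > 0).
Indifference: 45^α = 0.29·250^α, so (45/250)^α = 0.29.
Take logs: α = ln 0.29 / ln(45/250) ≈ 0.721877.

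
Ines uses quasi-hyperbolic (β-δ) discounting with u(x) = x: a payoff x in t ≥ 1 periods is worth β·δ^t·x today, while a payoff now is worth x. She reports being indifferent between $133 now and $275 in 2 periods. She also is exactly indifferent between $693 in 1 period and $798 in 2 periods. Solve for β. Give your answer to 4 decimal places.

β ≈ 0.6413

From the later pair, β·δ^1·693 = β·δ^2·798; dividing through, δ = 693/798 = 0.86842.
Now use the now-vs-future pair: 133 = β·δ^2·275 gives β = 133/(0.75416·275) ≈ 0.6413.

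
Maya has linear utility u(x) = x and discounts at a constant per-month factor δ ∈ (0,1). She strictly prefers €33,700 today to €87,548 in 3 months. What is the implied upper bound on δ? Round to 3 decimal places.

δ < 0.727

The preference means 33700 > δ^3·87548.
So δ^3 < 33700/87548 = 0.38493; taking the cube root of both positive sides preserves the inequality.
δ < (33700/87548)^(1/3) ≈ 0.727.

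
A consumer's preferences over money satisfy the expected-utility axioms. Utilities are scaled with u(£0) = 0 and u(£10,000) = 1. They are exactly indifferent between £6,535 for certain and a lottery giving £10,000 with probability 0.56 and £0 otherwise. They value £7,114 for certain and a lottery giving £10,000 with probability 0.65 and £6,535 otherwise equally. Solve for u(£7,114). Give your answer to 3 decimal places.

0.846

First, u(£6,535) = 0.56·u(£10,000) + 0.44·u(£0) = 0.56.
The second indifference gives u(£7,114) = 0.65·u(£10,000) + 0.35·u(£6,535) = 0.65·1.00 + 0.35·0.56 = 0.8460.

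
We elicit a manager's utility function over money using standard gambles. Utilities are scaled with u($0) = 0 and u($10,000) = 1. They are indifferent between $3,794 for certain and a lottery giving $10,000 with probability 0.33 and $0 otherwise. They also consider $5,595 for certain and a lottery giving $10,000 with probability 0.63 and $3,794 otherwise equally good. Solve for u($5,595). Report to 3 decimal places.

0.752

The first gamble pins u($3,794): it must equal 0.33·1 + 0.67·0 = 0.33.
Then u($5,595) = 0.63·u($10,000) + 0.37·u($3,794) = 0.63·1.00 + 0.37·0.33 = 0.7521.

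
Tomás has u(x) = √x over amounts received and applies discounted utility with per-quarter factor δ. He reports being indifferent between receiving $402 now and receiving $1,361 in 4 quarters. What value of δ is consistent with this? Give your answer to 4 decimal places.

Indifference means u(402) = δ^4 · u(1361), so δ^4 = u(402)/u(1361).
With u(x) = √x: δ^4 = √402/√1361 = √(402/1361) = 0.54348.
Hence δ = (0.54348)^(1/4) = 0.858610.

δ ≈ 0.8586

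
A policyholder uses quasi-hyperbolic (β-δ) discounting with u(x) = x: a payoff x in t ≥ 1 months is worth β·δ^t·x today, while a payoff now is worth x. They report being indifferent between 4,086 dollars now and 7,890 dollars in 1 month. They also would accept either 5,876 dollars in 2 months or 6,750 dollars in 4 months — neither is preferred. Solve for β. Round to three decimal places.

From the later pair, β·δ^2·5876 = β·δ^4·6750; dividing through, δ^2 = 5876/6750 = 0.87052, so δ = 0.93302.
Now use the now-vs-future pair: 4086 = β·δ·7890 gives β = 4086/(0.93302·7890) ≈ 0.555.

β ≈ 0.555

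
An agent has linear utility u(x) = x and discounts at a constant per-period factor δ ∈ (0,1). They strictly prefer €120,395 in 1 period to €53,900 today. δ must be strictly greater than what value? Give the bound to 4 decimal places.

Comparing present values: 53900 < δ·120395.
So δ > 53900/120395 = 0.44769.

δ > 0.4477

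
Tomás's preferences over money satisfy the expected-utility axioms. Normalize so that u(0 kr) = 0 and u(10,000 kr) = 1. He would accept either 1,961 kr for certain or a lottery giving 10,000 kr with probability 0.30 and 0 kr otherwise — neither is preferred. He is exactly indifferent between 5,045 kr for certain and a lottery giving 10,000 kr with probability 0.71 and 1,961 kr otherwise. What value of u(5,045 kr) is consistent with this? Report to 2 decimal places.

0.80

The first gamble pins u(1,961 kr): it must equal 0.30·1 + 0.70·0 = 0.30.
Chaining: u(5,045 kr) = 0.71·1.00 + 0.29·0.30 = 0.7970.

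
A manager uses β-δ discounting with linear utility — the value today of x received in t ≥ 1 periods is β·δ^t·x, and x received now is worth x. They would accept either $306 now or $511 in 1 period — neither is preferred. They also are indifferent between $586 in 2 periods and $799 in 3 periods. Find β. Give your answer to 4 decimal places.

β ≈ 0.8165

The second indifference involves only future payoffs, so β cancels: β·δ^2·586 = β·δ^3·799, giving δ = 586/799 = 0.73342.
Substituting δ into 306 = β·δ·511: β = 306/(374.776) ≈ 0.8165.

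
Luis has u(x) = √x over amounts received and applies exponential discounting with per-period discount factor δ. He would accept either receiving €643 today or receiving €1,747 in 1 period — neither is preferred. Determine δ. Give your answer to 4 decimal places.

δ ≈ 0.6067

The payoff in 1 period is discounted by δ, so u(643) = δ·u(1747) and δ = u(643)/u(1747).
Since u(x) = √x, δ = √(643/1747) = 0.60668.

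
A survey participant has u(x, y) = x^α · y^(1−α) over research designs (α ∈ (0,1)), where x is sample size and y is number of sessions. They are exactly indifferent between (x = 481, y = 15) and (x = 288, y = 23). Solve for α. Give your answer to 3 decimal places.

The Cobb–Douglas utilities coincide, so 481^α·15^(1−α) = 288^α·23^(1−α).
Rearrange to (481/288)^α = (23/15)^(1−α) and take logs: α·0.512907 = (1−α)·0.427444.
So α/(1−α) = (0.427444)/(0.512907) = 0.833375, and α = 0.833375/1.833375 ≈ 0.455.

α ≈ 0.455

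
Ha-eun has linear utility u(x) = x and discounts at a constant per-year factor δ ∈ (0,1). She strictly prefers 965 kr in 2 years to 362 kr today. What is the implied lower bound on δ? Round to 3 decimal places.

δ > 0.612

Comparing present values: 362 < δ^2·965.
Dividing by 965: δ^2 > 0.37513. Both sides are positive, so the square root keeps the direction.
δ > 0.37513^(1/2) = 0.612.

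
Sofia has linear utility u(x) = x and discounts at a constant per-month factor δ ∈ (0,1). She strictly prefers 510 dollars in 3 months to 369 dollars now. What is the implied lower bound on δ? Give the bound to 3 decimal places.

The preference means 369 < δ^3·510.
Hence δ^3 > 369/510 = 0.72353, and x ↦ x^(1/3) is increasing on (0,∞).
δ > 0.72353^(1/3) = 0.898.

δ > 0.898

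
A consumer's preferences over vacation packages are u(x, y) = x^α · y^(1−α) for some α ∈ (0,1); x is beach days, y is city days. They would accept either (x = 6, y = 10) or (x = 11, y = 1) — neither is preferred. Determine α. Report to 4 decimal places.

α ≈ 0.7916

Indifference: 6^α · 10^(1−α) = 11^α · 1^(1−α).
(6/11)^α = (1/10)^(1−α); take logs: α·ln(6/11) = (1−α)·ln(1/10), i.e. α·-0.6061358 = (1−α)·-2.3025851.
So α/(1−α) = (-2.3025851)/(-0.6061358) = 3.7987941, and α = 3.7987941/4.7987941 ≈ 0.7916.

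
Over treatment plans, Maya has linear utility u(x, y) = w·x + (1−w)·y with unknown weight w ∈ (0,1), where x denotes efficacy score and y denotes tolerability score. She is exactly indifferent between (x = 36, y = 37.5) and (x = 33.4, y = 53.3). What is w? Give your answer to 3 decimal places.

Equating utilities: w·36 + (1−w)·37.5 = w·33.4 + (1−w)·53.3.
Collecting terms: w·2.6 = (1−w)·15.8.
The marginal rate of substitution is 15.8/2.6, so w = 15.8/(2.6+15.8) = 0.859.

w = 0.859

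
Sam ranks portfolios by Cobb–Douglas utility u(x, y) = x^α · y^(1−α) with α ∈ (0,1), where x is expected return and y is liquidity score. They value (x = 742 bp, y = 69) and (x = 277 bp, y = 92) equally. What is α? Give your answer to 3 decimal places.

Set the two utilities equal: 742^α·69^(1−α) = 277^α·92^(1−α).
Taking logs: α·ln 742 + (1−α)·ln 69 = α·ln 277 + (1−α)·ln 92, i.e. α·0.985332 = (1−α)·0.287682.
Thus α·(1.273014) = 0.287682, so α = 0.287682/1.273014 ≈ 0.226.

α ≈ 0.226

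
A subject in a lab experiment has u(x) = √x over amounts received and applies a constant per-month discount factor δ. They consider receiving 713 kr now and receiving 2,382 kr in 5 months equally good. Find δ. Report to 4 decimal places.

The payoff in 5 months is discounted by δ^5, so u(713) = δ^5·u(2382) and δ^5 = u(713)/u(2382).
With u(x) = √x: δ^5 = √713/√2382 = √(713/2382) = 0.54711.
Taking the 5th root: δ = 0.54711^(1/5) ≈ 0.8864.

δ ≈ 0.8864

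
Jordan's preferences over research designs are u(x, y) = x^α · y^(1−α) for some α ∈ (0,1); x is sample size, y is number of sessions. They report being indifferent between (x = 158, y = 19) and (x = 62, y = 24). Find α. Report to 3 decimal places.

α ≈ 0.200

The Cobb–Douglas utilities coincide, so 158^α·19^(1−α) = 62^α·24^(1−α).
(158/62)^α = (24/19)^(1−α); take logs: α·ln(158/62) = (1−α)·ln(24/19), i.e. α·0.935461 = (1−α)·0.233615.
So α/(1−α) = (0.233615)/(0.935461) = 0.249732, and α = 0.249732/1.249732 ≈ 0.200.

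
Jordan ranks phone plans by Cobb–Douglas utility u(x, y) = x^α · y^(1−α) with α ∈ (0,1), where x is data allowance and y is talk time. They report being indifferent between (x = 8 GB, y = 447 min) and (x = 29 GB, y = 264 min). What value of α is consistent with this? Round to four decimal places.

The Cobb–Douglas utilities coincide, so 8^α·447^(1−α) = 29^α·264^(1−α).
Taking logs: α·ln 8 + (1−α)·ln 447 = α·ln 29 + (1−α)·ln 264, i.e. α·-1.2878543 = (1−α)·-0.5266095.
With A = -1.2878543 and B = -0.5266095: α·A = (1−α)·B, so α = B/(A+B) = -0.5266095/-1.8144638 ≈ 0.2902.

α ≈ 0.2902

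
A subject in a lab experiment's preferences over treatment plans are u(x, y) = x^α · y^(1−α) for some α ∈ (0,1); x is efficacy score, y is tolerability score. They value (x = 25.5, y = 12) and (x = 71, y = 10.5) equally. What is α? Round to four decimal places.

α ≈ 0.1154

Indifference: 25.5^α · 12^(1−α) = 71^α · 10.5^(1−α).
Rearrange to (25.5/71)^α = (10.5/12)^(1−α) and take logs: α·-1.0240014 = (1−α)·-0.1335314.
Thus α·(-1.1575328) = -0.1335314, so α = -0.1335314/-1.1575328 ≈ 0.1154.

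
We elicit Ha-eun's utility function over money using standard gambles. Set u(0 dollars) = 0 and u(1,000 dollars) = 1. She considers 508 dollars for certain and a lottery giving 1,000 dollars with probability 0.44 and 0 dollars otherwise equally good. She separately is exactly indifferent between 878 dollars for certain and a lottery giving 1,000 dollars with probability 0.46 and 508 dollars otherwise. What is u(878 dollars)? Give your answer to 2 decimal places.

0.70

First, u(508 dollars) = 0.44·u(1,000 dollars) + 0.56·u(0 dollars) = 0.44.
Chaining: u(878 dollars) = 0.46·1.00 + 0.54·0.44 = 0.6976.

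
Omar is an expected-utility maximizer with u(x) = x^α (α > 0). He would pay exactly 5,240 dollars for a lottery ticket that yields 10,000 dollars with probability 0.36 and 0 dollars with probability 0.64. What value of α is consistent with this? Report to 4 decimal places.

EU(lottery) = 0.36·10000^α + 0.64·0 = 0.36·10000^α.
Indifference: 5240^α = 0.36·10000^α, so (5240/10000)^α = 0.36.
α = ln(0.36) / ln(5240/10000) = -1.0216512/-0.6462636 ≈ 1.5809.

α ≈ 1.5809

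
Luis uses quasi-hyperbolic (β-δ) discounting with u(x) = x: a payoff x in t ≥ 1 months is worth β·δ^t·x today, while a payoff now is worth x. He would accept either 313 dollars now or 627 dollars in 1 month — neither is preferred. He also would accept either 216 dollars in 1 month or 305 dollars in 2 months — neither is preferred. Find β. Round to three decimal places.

From the later pair, β·δ^1·216 = β·δ^2·305; dividing through, δ = 216/305 = 0.70820.
Substituting δ into 313 = β·δ·627: β = 313/(444.039) ≈ 0.705.

β ≈ 0.705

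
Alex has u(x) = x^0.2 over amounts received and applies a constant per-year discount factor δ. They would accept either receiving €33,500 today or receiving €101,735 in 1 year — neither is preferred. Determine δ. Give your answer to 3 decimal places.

The payoff in 1 year is discounted by δ, so u(33500) = δ·u(101735) and δ = u(33500)/u(101735).
With u(x) = x^0.2: δ = 33500^0.2/101735^0.2 = (33500/101735)^0.2 = 0.80078.

δ ≈ 0.801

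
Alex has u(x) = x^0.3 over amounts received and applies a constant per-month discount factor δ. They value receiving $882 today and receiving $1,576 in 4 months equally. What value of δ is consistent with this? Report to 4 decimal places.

δ ≈ 0.9574

Indifference means u(882) = δ^4 · u(1576), so δ^4 = u(882)/u(1576).
With u(x) = x^0.3: δ^4 = 882^0.3/1576^0.3 = (882/1576)^0.3 = 0.84018.
So δ = 0.84018^(1/4) ≈ 0.9574.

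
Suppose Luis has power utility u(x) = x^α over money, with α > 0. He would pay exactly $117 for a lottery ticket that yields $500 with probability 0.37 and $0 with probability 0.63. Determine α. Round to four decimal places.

The lottery's expected utility is 0.37·u(500) + 0.63·u(0) = 0.37·500^α (since u(0) = 0 for α > 0).
Indifference: 117^α = 0.37·500^α, so (117/500)^α = 0.37.
Take logs: α = ln 0.37 / ln(117/500) ≈ 0.684542.

α ≈ 0.6845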